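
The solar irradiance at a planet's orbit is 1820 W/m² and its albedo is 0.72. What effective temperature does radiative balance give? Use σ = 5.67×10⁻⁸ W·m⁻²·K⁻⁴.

Power absorbed = (1−a)S·πR²; power emitted = 4πR²σT⁴. Equating and cancelling πR²:
T = ((1−a)S / 4σ)^(1/4) = (510 / (4 × 5.67×10⁻⁸))^(1/4) = (2.25×10^9)^(1/4).
T = 218 K.

T ≈ 218 K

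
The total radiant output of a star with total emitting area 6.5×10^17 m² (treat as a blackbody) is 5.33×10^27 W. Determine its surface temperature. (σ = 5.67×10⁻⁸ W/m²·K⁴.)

From P = σAT⁴, T = (P / σA)^(1/4) = (5.33×10^27 / (5.67×10⁻⁸ × 6.50×10^17))^(1/4).
T = (1.45×10^17)^(1/4) = 19500 K.

T ≈ 19500 K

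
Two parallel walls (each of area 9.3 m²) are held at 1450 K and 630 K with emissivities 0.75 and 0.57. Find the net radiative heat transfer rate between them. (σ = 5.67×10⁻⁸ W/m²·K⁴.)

For two large parallel gray plates, q = σ(T₁⁴ − T₂⁴) / (1/ε₁ + 1/ε₂ − 1).
1/ε₁ + 1/ε₂ − 1 = 1/0.75 + 1/0.57 − 1 = 2.088.
T₁⁴ − T₂⁴ = 4.42×10^12 − 1.58×10^11 = 4.26×10^12 K⁴.
q = 5.67×10⁻⁸ × 4.26×10^12 / 2.088 = 1.16×10^5 W/m².
Q = q·A = 1.16×10^5 × 9.3 = 1.08×10^6 W.

Q ≈ 1.08×10^6 W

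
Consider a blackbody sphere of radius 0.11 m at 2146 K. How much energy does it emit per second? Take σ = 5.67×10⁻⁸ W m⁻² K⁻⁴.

A = 4πr² = 4π × (0.11)² = 0.152 m².
P = σAT⁴ = 5.67×10⁻⁸ × 0.152 × (2146)⁴ = 5.67×10⁻⁸ × 0.152 × 2.12×10^13.
P = 1.83×10^5 W.

P ≈ 1.83×10^5 W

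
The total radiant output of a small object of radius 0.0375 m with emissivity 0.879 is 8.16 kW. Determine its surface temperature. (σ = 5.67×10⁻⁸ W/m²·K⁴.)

T ≈ 1740 K

A = 4πr² = 4π × (0.0375)² = 0.0177 m².
From P = εσAT⁴, T = (P / εσA)^(1/4) = (8160 / (0.879 × 5.67×10⁻⁸ × 0.0177))^(1/4).
T = (9.27×10^12)^(1/4) = 1740 K.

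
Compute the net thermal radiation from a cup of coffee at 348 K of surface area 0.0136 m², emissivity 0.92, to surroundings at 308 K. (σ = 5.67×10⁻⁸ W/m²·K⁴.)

Q ≈ 4.02 W

Q = εσA(T⁴ − T_s⁴). T⁴ − T_s⁴ = (348)⁴ − (308)⁴ = 1.47×10^10 − 9.00×10^9 = 5.67×10^9 K⁴.
Q = 0.92 × 5.67×10⁻⁸ × 0.0136 × 5.67×10^9 = 4.02 W.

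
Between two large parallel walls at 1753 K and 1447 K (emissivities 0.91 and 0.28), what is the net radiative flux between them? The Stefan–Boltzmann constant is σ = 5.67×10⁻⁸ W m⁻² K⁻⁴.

For two large parallel gray plates, q = σ(T₁⁴ − T₂⁴) / (1/ε₁ + 1/ε₂ − 1).
1/ε₁ + 1/ε₂ − 1 = 1/0.91 + 1/0.28 − 1 = 3.670.
T₁⁴ − T₂⁴ = 9.44×10^12 − 4.38×10^12 = 5.06×10^12 K⁴.
q = 5.67×10⁻⁸ × 5.06×10^12 / 3.670 = 78200 W/m².

q ≈ 78200 W/m²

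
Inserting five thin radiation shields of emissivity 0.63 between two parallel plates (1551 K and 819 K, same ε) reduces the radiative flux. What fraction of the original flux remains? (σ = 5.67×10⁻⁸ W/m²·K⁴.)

With N identical shields there are N+1 = 6 gaps in series, each with the same radiative resistance, so the flux falls to 1/(N+1) of its unshielded value.

ratio ≈ 0.167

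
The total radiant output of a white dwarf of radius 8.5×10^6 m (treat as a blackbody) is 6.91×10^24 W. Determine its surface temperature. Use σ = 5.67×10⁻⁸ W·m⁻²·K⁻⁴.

A = 4πr² = 4π × (8.5×10^6)² = 9.08×10^14 m².
From P = σAT⁴, T = (P / σA)^(1/4) = (6.91×10^24 / (5.67×10⁻⁸ × 9.08×10^14))^(1/4).
T = (1.34×10^17)^(1/4) = 19100 K.

T ≈ 19100 K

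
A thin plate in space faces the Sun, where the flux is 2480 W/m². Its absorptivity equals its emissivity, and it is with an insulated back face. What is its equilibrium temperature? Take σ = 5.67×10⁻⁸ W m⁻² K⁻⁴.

Absorbed flux αS = emitted flux εσT⁴ (one radiating face); with α = ε, T = (S/σ)^(1/4).
T = (2480 / 5.67×10⁻⁸)^(1/4) = (4.37×10^10)^(1/4).
T = 457 K.

T ≈ 457 K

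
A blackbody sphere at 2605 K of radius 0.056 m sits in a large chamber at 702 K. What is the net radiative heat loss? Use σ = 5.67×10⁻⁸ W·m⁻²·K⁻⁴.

A = 4πr² = 4π × (0.056)² = 0.0394 m².
Q = σA(T⁴ − T_s⁴). T⁴ − T_s⁴ = (2605)⁴ − (702)⁴ = 4.61×10^13 − 2.43×10^11 = 4.58×10^13 K⁴.
Q = 5.67×10⁻⁸ × 0.0394 × 4.58×10^13 = 1.02×10^5 W.

Q ≈ 1.02×10^5 W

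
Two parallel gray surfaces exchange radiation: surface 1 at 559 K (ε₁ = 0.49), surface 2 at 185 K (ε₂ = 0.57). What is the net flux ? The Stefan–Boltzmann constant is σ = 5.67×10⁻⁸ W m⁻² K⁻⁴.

For two large parallel gray plates, q = σ(T₁⁴ − T₂⁴) / (1/ε₁ + 1/ε₂ − 1).
1/ε₁ + 1/ε₂ − 1 = 1/0.49 + 1/0.57 − 1 = 2.795.
T₁⁴ − T₂⁴ = 9.76×10^10 − 1.17×10^9 = 9.65×10^10 K⁴.
q = 5.67×10⁻⁸ × 9.65×10^10 / 2.795 = 1960 W/m².

q ≈ 1960 W/m²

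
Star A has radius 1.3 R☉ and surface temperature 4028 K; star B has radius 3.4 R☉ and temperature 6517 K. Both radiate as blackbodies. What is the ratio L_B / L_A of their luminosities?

L = 4πR²σT⁴ ∝ R²T⁴, so L_B/L_A = (3.4/1.3)² × (6517/4028)⁴ = 6.84 × 6.85 = 46.9.

L_B/L_A ≈ 46.9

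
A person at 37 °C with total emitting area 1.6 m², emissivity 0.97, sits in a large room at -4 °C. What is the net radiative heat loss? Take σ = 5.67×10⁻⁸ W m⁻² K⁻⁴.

Convert: 37 °C = 310 K; -4 °C = 269 K.
Q = εσA(T⁴ − T_s⁴). T⁴ − T_s⁴ = (310)⁴ − (269)⁴ = 9.24×10^9 − 5.24×10^9 = 4.00×10^9 K⁴.
Q = 0.97 × 5.67×10⁻⁸ × 1.60 × 4.00×10^9 = 352 W.

Q ≈ 352 W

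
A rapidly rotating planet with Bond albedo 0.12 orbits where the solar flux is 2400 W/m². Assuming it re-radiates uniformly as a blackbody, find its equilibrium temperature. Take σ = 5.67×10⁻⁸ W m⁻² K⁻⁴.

Power absorbed = (1−a)S·πR²; power emitted = 4πR²σT⁴. Equating and cancelling πR²:
T = ((1−a)S / 4σ)^(1/4) = (2110 / (4 × 5.67×10⁻⁸))^(1/4) = (9.31×10^9)^(1/4).
T = 311 K.

T ≈ 311 K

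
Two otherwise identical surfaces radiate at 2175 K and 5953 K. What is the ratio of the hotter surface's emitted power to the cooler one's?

ratio ≈ 56.1

P ∝ T⁴, so the ratio is (5953/2175)⁴ = (2.737)⁴ = 56.1.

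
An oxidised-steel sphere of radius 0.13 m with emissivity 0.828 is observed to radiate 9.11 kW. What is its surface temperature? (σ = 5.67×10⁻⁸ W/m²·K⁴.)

A = 4πr² = 4π × (0.13)² = 0.212 m².
From P = εσAT⁴, T = (P / εσA)^(1/4) = (9110 / (0.828 × 5.67×10⁻⁸ × 0.212))^(1/4).
T = (9.14×10^11)^(1/4) = 978 K.

T ≈ 978 K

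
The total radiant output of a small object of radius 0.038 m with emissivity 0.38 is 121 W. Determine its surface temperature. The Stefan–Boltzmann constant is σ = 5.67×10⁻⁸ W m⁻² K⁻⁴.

T ≈ 746 K

A = 4πr² = 4π × (0.038)² = 0.0181 m².
From P = εσAT⁴, T = (P / εσA)^(1/4) = (121 / (0.38 × 5.67×10⁻⁸ × 0.0181))^(1/4).
T = (3.09×10^11)^(1/4) = 746 K.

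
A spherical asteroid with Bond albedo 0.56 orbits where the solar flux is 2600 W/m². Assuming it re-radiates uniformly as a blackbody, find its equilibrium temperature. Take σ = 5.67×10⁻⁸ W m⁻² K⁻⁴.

Power absorbed = (1−a)S·πR²; power emitted = 4πR²σT⁴. Equating and cancelling πR²:
T = ((1−a)S / 4σ)^(1/4) = (1140 / (4 × 5.67×10⁻⁸))^(1/4) = (5.04×10^9)^(1/4).
T = 266 K.

T ≈ 266 K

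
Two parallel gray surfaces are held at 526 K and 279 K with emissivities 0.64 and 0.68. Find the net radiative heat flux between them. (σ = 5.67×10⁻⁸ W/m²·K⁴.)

For two large parallel gray plates, q = σ(T₁⁴ − T₂⁴) / (1/ε₁ + 1/ε₂ − 1).
1/ε₁ + 1/ε₂ − 1 = 1/0.64 + 1/0.68 − 1 = 2.033.
T₁⁴ − T₂⁴ = 7.65×10^10 − 6.06×10^9 = 7.05×10^10 K⁴.
q = 5.67×10⁻⁸ × 7.05×10^10 / 2.033 = 1970 W/m².

q ≈ 1970 W/m²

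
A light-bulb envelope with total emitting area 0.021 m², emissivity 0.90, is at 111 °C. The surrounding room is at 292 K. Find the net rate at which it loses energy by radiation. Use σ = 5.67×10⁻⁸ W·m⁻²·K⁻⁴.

Q ≈ 15.5 W

Convert: 111 °C = 384 K.
Q = εσA(T⁴ − T_s⁴). T⁴ − T_s⁴ = (384)⁴ − (292)⁴ = 2.17×10^10 − 7.27×10^9 = 1.45×10^10 K⁴.
Q = 0.90 × 5.67×10⁻⁸ × 0.0210 × 1.45×10^10 = 15.5 W.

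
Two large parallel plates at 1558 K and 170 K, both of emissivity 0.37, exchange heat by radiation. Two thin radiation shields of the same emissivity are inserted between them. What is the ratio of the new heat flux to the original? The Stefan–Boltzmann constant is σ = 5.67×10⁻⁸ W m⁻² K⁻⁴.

ratio ≈ 0.333

With N identical shields there are N+1 = 3 gaps in series, each with the same radiative resistance, so the flux falls to 1/(N+1) of its unshielded value.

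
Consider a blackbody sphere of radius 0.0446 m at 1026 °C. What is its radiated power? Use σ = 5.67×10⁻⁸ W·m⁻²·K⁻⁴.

A = 4πr² = 4π × (0.0446)² = 0.0250 m².
1026 °C = 1299 K.
P = σAT⁴ = 5.67×10⁻⁸ × 0.0250 × (1299)⁴ = 5.67×10⁻⁸ × 0.0250 × 2.85×10^12.
P = 4040 W.

P ≈ 4040 W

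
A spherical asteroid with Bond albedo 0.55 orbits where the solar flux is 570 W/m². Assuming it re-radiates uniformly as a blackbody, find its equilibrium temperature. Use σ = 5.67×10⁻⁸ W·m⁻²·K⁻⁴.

Power absorbed = (1−a)S·πR²; power emitted = 4πR²σT⁴. Equating and cancelling πR²:
T = ((1−a)S / 4σ)^(1/4) = (256 / (4 × 5.67×10⁻⁸))^(1/4) = (1.13×10^9)^(1/4).
T = 183 K.

T ≈ 183 K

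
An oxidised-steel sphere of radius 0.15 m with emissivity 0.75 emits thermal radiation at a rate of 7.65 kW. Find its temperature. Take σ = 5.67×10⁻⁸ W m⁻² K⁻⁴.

T ≈ 893 K

A = 4πr² = 4π × (0.15)² = 0.283 m².
From P = εσAT⁴, T = (P / εσA)^(1/4) = (7650 / (0.75 × 5.67×10⁻⁸ × 0.283))^(1/4).
T = (6.36×10^11)^(1/4) = 893 K.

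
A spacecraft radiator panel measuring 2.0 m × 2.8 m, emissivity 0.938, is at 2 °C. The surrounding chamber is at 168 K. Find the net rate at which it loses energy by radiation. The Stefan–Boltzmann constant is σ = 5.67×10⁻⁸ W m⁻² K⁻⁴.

A = 2.0 × 2.8 = 5.60 m².
Convert: 2 °C = 275 K.
Q = εσA(T⁴ − T_s⁴). T⁴ − T_s⁴ = (275)⁴ − (168)⁴ = 5.72×10^9 − 7.97×10^8 = 4.92×10^9 K⁴.
Q = 0.938 × 5.67×10⁻⁸ × 5.60 × 4.92×10^9 = 1470 W.

Q ≈ 1470 W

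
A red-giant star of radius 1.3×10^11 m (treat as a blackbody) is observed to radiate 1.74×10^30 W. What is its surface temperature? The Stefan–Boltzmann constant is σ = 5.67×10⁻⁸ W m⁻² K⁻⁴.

A = 4πr² = 4π × (1.3×10^11)² = 2.12×10^23 m².
From P = σAT⁴, T = (P / σA)^(1/4) = (1.74×10^30 / (5.67×10⁻⁸ × 2.12×10^23))^(1/4).
T = (1.45×10^14)^(1/4) = 3470 K.

T ≈ 3470 K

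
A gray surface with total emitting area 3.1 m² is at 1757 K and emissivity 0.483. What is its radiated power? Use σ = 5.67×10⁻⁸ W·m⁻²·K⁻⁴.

P ≈ 8.09×10^5 W

P = εσAT⁴ = 0.483 × 5.67×10⁻⁸ × 3.10 × (1757)⁴ = 0.483 × 5.67×10⁻⁸ × 3.10 × 9.53×10^12.
P = 8.09×10^5 W.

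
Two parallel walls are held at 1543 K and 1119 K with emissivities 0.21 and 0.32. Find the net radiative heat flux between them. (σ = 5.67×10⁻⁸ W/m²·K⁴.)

For two large parallel gray plates, q = σ(T₁⁴ − T₂⁴) / (1/ε₁ + 1/ε₂ − 1).
1/ε₁ + 1/ε₂ − 1 = 1/0.21 + 1/0.32 − 1 = 6.887.
T₁⁴ − T₂⁴ = 5.67×10^12 − 1.57×10^12 = 4.10×10^12 K⁴.
q = 5.67×10⁻⁸ × 4.10×10^12 / 6.887 = 33800 W/m².

q ≈ 33800 W/m²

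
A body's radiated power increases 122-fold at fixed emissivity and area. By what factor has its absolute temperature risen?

P ∝ T⁴ ⇒ T ∝ P^(1/4), so T scales by (122)^(1/4) = 3.32.

factor ≈ 3.32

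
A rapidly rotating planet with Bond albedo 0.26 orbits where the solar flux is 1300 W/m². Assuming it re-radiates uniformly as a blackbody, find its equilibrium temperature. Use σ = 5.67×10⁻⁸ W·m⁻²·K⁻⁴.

T ≈ 255 K

Power absorbed = (1−a)S·πR²; power emitted = 4πR²σT⁴. Equating and cancelling πR²:
T = ((1−a)S / 4σ)^(1/4) = (962 / (4 × 5.67×10⁻⁸))^(1/4) = (4.24×10^9)^(1/4).
T = 255 K.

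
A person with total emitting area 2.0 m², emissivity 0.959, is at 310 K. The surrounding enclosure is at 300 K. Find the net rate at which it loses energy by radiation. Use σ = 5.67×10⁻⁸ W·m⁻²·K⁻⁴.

Q = εσA(T⁴ − T_s⁴). T⁴ − T_s⁴ = (310)⁴ − (300)⁴ = 9.24×10^9 − 8.10×10^9 = 1.14×10^9 K⁴.
Q = 0.959 × 5.67×10⁻⁸ × 2.00 × 1.14×10^9 = 123 W.

Q ≈ 123 W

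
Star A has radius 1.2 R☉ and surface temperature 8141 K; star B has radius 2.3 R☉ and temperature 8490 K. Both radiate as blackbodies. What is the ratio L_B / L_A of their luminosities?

L = 4πR²σT⁴ ∝ R²T⁴, so L_B/L_A = (2.3/1.2)² × (8490/8141)⁴ = 3.67 × 1.18 = 4.35.

L_B/L_A ≈ 4.35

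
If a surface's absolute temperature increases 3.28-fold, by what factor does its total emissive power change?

P ∝ T⁴, so the power scales as (3.28)⁴ = 116.

factor ≈ 116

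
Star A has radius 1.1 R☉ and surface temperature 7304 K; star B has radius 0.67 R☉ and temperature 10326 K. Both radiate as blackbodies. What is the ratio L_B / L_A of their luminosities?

L = 4πR²σT⁴ ∝ R²T⁴, so L_B/L_A = (0.67/1.1)² × (10326/7304)⁴ = 0.371 × 3.99 = 1.48.

L_B/L_A ≈ 1.48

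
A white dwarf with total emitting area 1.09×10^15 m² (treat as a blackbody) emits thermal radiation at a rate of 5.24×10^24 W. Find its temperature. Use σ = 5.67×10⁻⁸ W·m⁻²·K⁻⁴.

From P = σAT⁴, T = (P / σA)^(1/4) = (5.24×10^24 / (5.67×10⁻⁸ × 1.09×10^15))^(1/4).
T = (8.48×10^16)^(1/4) = 17100 K.

T ≈ 17100 K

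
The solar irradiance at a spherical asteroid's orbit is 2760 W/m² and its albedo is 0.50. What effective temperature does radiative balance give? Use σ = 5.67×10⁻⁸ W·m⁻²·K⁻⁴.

Power absorbed = (1−a)S·πR²; power emitted = 4πR²σT⁴. Equating and cancelling πR²:
T = ((1−a)S / 4σ)^(1/4) = (1380 / (4 × 5.67×10⁻⁸))^(1/4) = (6.08×10^9)^(1/4).
T = 279 K.

T ≈ 279 K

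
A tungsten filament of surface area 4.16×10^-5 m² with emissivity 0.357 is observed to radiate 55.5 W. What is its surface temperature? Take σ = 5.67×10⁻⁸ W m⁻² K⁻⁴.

T ≈ 2850 K

From P = εσAT⁴, T = (P / εσA)^(1/4) = (55.5 / (0.357 × 5.67×10⁻⁸ × 4.16×10^-5))^(1/4).
T = (6.59×10^13)^(1/4) = 2850 K.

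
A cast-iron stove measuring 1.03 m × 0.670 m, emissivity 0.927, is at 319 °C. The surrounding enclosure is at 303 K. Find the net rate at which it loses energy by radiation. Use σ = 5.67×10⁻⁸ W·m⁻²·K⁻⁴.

Q ≈ 4150 W

A = 1.03 × 0.670 = 0.690 m².
Convert: 319 °C = 592 K.
Q = εσA(T⁴ − T_s⁴). T⁴ − T_s⁴ = (592)⁴ − (303)⁴ = 1.23×10^11 − 8.43×10^9 = 1.14×10^11 K⁴.
Q = 0.927 × 5.67×10⁻⁸ × 0.690 × 1.14×10^11 = 4150 W.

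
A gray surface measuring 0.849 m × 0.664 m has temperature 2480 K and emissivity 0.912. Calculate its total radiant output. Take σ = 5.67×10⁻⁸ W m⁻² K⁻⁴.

A = 0.849 × 0.664 = 0.564 m².
Stefan–Boltzmann: P = εσAT⁴ = 0.912 × 5.67×10⁻⁸ × 0.564 × (2480)⁴ = 0.912 × 5.67×10⁻⁸ × 0.564 × 3.78×10^13.
P = 1.10×10^6 W.

P ≈ 1.10×10^6 W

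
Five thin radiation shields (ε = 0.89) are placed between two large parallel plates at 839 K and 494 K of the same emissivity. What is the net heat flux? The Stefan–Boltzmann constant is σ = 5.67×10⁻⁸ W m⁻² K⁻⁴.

Each of the 6 gaps contributes resistance (2/ε − 1) = 2/0.89 − 1 = 1.247; total = 7.483.
q = σ(T₁⁴ − T₂⁴) / 7.483 = 5.67×10⁻⁸ × 4.36×10^11 / 7.483 = 3300 W/m².

q ≈ 3300 W/m²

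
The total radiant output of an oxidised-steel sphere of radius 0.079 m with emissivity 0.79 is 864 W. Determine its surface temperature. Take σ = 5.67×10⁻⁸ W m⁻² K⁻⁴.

A = 4πr² = 4π × (0.079)² = 0.0784 m².
From P = εσAT⁴, T = (P / εσA)^(1/4) = (864 / (0.79 × 5.67×10⁻⁸ × 0.0784))^(1/4).
T = (2.46×10^11)^(1/4) = 704 K.

T ≈ 704 K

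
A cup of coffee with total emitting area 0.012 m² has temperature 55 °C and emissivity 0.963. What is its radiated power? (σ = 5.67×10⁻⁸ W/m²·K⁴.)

55 °C = 328 K.
P = εσAT⁴ = 0.963 × 5.67×10⁻⁸ × 0.0120 × (328)⁴ = 0.963 × 5.67×10⁻⁸ × 0.0120 × 1.16×10^10.
P = 7.58 W.

P ≈ 7.58 W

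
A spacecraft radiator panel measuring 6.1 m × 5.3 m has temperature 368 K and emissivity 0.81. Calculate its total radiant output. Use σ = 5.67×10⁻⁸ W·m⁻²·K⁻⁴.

P ≈ 27200 W

A = 6.1 × 5.3 = 32.3 m².
P = εσAT⁴ = 0.81 × 5.67×10⁻⁸ × 32.3 × (368)⁴ = 0.81 × 5.67×10⁻⁸ × 32.3 × 1.83×10^10.
P = 27200 W.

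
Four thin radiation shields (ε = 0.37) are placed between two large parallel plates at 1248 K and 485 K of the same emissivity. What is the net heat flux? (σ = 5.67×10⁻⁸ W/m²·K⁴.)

Each of the 5 gaps contributes resistance (2/ε − 1) = 2/0.37 − 1 = 4.405; total = 22.03.
q = σ(T₁⁴ − T₂⁴) / 22.03 = 5.67×10⁻⁸ × 2.37×10^12 / 22.03 = 6100 W/m².

q ≈ 6100 W/m²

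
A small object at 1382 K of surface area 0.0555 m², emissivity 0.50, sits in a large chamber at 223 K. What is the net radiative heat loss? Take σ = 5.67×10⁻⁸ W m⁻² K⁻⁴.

Q ≈ 5740 W

Q = εσA(T⁴ − T_s⁴). T⁴ − T_s⁴ = (1382)⁴ − (223)⁴ = 3.65×10^12 − 2.47×10^9 = 3.65×10^12 K⁴.
Q = 0.50 × 5.67×10⁻⁸ × 0.0555 × 3.65×10^12 = 5740 W.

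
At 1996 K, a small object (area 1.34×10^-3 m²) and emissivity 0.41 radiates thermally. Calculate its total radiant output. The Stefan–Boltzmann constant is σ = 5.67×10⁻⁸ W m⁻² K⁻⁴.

P ≈ 494 W

Stefan–Boltzmann: P = εσAT⁴ = 0.41 × 5.67×10⁻⁸ × 1.34×10^-3 × (1996)⁴ = 0.41 × 5.67×10⁻⁸ × 1.34×10^-3 × 1.59×10^13.
P = 494 W.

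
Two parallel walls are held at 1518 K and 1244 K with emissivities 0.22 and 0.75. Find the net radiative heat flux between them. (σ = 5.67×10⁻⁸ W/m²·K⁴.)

For two large parallel gray plates, q = σ(T₁⁴ − T₂⁴) / (1/ε₁ + 1/ε₂ − 1).
1/ε₁ + 1/ε₂ − 1 = 1/0.22 + 1/0.75 − 1 = 4.879.
T₁⁴ − T₂⁴ = 5.31×10^12 − 2.39×10^12 = 2.92×10^12 K⁴.
q = 5.67×10⁻⁸ × 2.92×10^12 / 4.879 = 33900 W/m².

q ≈ 33900 W/m²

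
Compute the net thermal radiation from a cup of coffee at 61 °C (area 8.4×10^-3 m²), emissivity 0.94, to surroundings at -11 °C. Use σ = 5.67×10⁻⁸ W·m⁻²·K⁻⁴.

Convert: 61 °C = 334 K; -11 °C = 262 K.
Q = εσA(T⁴ − T_s⁴). T⁴ − T_s⁴ = (334)⁴ − (262)⁴ = 1.24×10^10 − 4.71×10^9 = 7.73×10^9 K⁴.
Q = 0.94 × 5.67×10⁻⁸ × 8.40×10^-3 × 7.73×10^9 = 3.46 W.

Q ≈ 3.46 W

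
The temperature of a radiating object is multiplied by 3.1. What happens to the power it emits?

factor ≈ 92.4

P ∝ T⁴, so the power scales as (3.1)⁴ = 92.4.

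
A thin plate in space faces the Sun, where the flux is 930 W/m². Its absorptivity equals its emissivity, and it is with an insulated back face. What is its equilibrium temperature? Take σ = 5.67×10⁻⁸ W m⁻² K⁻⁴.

Absorbed flux αS = emitted flux εσT⁴ (one radiating face); with α = ε, T = (S/σ)^(1/4).
T = (930 / 5.67×10⁻⁸)^(1/4) = (1.64×10^10)^(1/4).
T = 358 K.

T ≈ 358 K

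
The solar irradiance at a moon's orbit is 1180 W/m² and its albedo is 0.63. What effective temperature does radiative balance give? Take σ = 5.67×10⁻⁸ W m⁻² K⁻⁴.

T ≈ 209 K

Power absorbed = (1−a)S·πR²; power emitted = 4πR²σT⁴. Equating and cancelling πR²:
T = ((1−a)S / 4σ)^(1/4) = (437 / (4 × 5.67×10⁻⁸))^(1/4) = (1.93×10^9)^(1/4).
T = 209 K.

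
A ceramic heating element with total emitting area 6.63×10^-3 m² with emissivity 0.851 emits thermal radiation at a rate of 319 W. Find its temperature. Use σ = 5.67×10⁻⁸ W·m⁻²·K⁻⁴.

From P = εσAT⁴, T = (P / εσA)^(1/4) = (319 / (0.851 × 5.67×10⁻⁸ × 6.63×10^-3))^(1/4).
T = (9.97×10^11)^(1/4) = 999 K.

T ≈ 999 K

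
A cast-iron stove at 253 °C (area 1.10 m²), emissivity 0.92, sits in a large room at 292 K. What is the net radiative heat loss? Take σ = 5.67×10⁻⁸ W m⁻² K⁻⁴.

Convert: 253 °C = 526 K.
Q = εσA(T⁴ − T_s⁴). T⁴ − T_s⁴ = (526)⁴ − (292)⁴ = 7.65×10^10 − 7.27×10^9 = 6.93×10^10 K⁴.
Q = 0.92 × 5.67×10⁻⁸ × 1.10 × 6.93×10^10 = 3980 W.

Q ≈ 3980 W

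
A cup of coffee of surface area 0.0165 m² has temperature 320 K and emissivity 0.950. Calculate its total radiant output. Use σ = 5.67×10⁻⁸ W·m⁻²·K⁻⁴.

Stefan–Boltzmann: P = εσAT⁴ = 0.950 × 5.67×10⁻⁸ × 0.0165 × (320)⁴ = 0.950 × 5.67×10⁻⁸ × 0.0165 × 1.05×10^10.
P = 9.32 W.

P ≈ 9.32 W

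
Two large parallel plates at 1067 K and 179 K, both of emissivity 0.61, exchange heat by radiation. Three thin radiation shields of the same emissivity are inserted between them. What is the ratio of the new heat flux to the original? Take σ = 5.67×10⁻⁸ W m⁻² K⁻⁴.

With N identical shields there are N+1 = 4 gaps in series, each with the same radiative resistance, so the flux falls to 1/(N+1) of its unshielded value.

ratio ≈ 0.250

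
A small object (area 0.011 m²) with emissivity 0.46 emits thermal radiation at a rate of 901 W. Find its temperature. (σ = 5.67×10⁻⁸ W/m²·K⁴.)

From P = εσAT⁴, T = (P / εσA)^(1/4) = (901 / (0.46 × 5.67×10⁻⁸ × 0.0110))^(1/4).
T = (3.14×10^12)^(1/4) = 1330 K.

T ≈ 1330 K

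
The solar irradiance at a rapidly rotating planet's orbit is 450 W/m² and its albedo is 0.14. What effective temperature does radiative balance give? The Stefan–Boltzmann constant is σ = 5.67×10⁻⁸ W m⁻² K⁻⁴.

T ≈ 203 K

Power absorbed = (1−a)S·πR²; power emitted = 4πR²σT⁴. Equating and cancelling πR²:
T = ((1−a)S / 4σ)^(1/4) = (387 / (4 × 5.67×10⁻⁸))^(1/4) = (1.71×10^9)^(1/4).
T = 203 K.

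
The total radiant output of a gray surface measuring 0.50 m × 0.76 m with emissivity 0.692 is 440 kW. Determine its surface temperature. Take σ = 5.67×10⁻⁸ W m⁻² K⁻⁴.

A = 0.50 × 0.76 = 0.380 m².
From P = εσAT⁴, T = (P / εσA)^(1/4) = (4.40×10^5 / (0.692 × 5.67×10⁻⁸ × 0.380))^(1/4).
T = (2.95×10^13)^(1/4) = 2330 K.

T ≈ 2330 K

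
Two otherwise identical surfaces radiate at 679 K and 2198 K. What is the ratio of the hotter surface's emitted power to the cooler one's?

P ∝ T⁴, so the ratio is (2198/679)⁴ = (3.237)⁴ = 110.

ratio ≈ 110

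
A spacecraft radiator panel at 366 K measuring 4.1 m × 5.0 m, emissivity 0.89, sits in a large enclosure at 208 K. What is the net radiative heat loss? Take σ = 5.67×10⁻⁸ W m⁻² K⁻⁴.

Q ≈ 16600 W

A = 4.1 × 5.0 = 20.5 m².
Q = εσA(T⁴ − T_s⁴). T⁴ − T_s⁴ = (366)⁴ − (208)⁴ = 1.79×10^10 − 1.87×10^9 = 1.61×10^10 K⁴.
Q = 0.89 × 5.67×10⁻⁸ × 20.5 × 1.61×10^10 = 16600 W.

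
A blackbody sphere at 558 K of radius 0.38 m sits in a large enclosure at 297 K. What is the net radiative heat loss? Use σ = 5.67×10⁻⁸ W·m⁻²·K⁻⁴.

A = 4πr² = 4π × (0.38)² = 1.81 m².
Q = σA(T⁴ − T_s⁴). T⁴ − T_s⁴ = (558)⁴ − (297)⁴ = 9.69×10^10 − 7.78×10^9 = 8.92×10^10 K⁴.
Q = 5.67×10⁻⁸ × 1.81 × 8.92×10^10 = 9170 W.

Q ≈ 9170 W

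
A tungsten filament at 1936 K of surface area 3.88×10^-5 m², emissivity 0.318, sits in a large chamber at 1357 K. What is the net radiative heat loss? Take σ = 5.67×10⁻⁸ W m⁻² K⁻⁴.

Q = εσA(T⁴ − T_s⁴). T⁴ − T_s⁴ = (1936)⁴ − (1357)⁴ = 1.40×10^13 − 3.39×10^12 = 1.07×10^13 K⁴.
Q = 0.318 × 5.67×10⁻⁸ × 3.88×10^-5 × 1.07×10^13 = 7.46 W.

Q ≈ 7.46 W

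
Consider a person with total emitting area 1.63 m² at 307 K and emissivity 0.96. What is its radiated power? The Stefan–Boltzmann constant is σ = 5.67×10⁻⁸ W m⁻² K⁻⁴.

P = εσAT⁴ = 0.96 × 5.67×10⁻⁸ × 1.63 × (307)⁴ = 0.96 × 5.67×10⁻⁸ × 1.63 × 8.88×10^9.
P = 788 W.

P ≈ 788 W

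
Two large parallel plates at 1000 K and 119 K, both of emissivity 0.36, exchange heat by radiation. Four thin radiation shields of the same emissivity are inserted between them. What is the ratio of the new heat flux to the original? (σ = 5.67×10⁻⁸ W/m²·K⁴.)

ratio ≈ 0.200

With N identical shields there are N+1 = 5 gaps in series, each with the same radiative resistance, so the flux falls to 1/(N+1) of its unshielded value.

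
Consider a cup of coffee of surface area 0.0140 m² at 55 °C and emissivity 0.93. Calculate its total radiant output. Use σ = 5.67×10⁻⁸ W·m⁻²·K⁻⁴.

55 °C = 328 K.
Stefan–Boltzmann: P = εσAT⁴ = 0.93 × 5.67×10⁻⁸ × 0.0140 × (328)⁴ = 0.93 × 5.67×10⁻⁸ × 0.0140 × 1.16×10^10.
P = 8.54 W.

P ≈ 8.54 W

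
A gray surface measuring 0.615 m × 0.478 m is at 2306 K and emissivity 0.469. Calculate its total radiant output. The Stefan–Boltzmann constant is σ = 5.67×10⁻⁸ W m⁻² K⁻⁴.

P ≈ 2.21×10^5 W

A = 0.615 × 0.478 = 0.294 m².
P = εσAT⁴ = 0.469 × 5.67×10⁻⁸ × 0.294 × (2306)⁴ = 0.469 × 5.67×10⁻⁸ × 0.294 × 2.83×10^13.
P = 2.21×10^5 W.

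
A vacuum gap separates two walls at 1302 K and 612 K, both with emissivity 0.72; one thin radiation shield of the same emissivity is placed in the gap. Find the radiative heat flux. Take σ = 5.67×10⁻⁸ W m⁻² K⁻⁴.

q ≈ 43600 W/m²

Each of the 2 gaps contributes resistance (2/ε − 1) = 2/0.72 − 1 = 1.778; total = 3.556.
q = σ(T₁⁴ − T₂⁴) / 3.556 = 5.67×10⁻⁸ × 2.73×10^12 / 3.556 = 43600 W/m².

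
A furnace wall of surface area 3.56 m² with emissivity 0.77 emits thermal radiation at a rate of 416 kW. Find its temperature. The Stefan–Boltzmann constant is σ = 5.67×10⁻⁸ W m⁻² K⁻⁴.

From P = εσAT⁴, T = (P / εσA)^(1/4) = (4.16×10^5 / (0.77 × 5.67×10⁻⁸ × 3.56))^(1/4).
T = (2.68×10^12)^(1/4) = 1280 K.

T ≈ 1280 K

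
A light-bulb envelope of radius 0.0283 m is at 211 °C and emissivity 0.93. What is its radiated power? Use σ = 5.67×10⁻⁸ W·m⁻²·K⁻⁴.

A = 4πr² = 4π × (0.0283)² = 0.0101 m².
211 °C = 484 K.
Stefan–Boltzmann: P = εσAT⁴ = 0.93 × 5.67×10⁻⁸ × 0.0101 × (484)⁴ = 0.93 × 5.67×10⁻⁸ × 0.0101 × 5.49×10^10.
P = 29.1 W.

P ≈ 29.1 W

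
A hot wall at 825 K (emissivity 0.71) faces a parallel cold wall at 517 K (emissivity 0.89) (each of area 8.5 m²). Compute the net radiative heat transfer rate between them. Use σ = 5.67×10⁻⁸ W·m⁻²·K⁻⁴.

For two large parallel gray plates, q = σ(T₁⁴ − T₂⁴) / (1/ε₁ + 1/ε₂ − 1).
1/ε₁ + 1/ε₂ − 1 = 1/0.71 + 1/0.89 − 1 = 1.532.
T₁⁴ − T₂⁴ = 4.63×10^11 − 7.14×10^10 = 3.92×10^11 K⁴.
q = 5.67×10⁻⁸ × 3.92×10^11 / 1.532 = 14500 W/m².
Q = q·A = 14500 × 8.5 = 1.23×10^5 W.

Q ≈ 1.23×10^5 W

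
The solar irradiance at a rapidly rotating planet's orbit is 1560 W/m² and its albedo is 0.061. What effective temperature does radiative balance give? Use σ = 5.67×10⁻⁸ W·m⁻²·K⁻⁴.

Power absorbed = (1−a)S·πR²; power emitted = 4πR²σT⁴. Equating and cancelling πR²:
T = ((1−a)S / 4σ)^(1/4) = (1460 / (4 × 5.67×10⁻⁸))^(1/4) = (6.46×10^9)^(1/4).
T = 283 K.

T ≈ 283 K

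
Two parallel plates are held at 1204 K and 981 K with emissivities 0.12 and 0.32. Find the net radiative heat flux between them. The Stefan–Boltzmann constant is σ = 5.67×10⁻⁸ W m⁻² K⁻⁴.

For two large parallel gray plates, q = σ(T₁⁴ − T₂⁴) / (1/ε₁ + 1/ε₂ − 1).
1/ε₁ + 1/ε₂ − 1 = 1/0.12 + 1/0.32 − 1 = 10.46.
T₁⁴ − T₂⁴ = 2.10×10^12 − 9.26×10^11 = 1.18×10^12 K⁴.
q = 5.67×10⁻⁸ × 1.18×10^12 / 10.46 = 6370 W/m².

q ≈ 6370 W/m²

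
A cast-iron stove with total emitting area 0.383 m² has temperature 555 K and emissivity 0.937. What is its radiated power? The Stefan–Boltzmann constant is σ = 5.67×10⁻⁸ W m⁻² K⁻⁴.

Stefan–Boltzmann: P = εσAT⁴ = 0.937 × 5.67×10⁻⁸ × 0.383 × (555)⁴ = 0.937 × 5.67×10⁻⁸ × 0.383 × 9.49×10^10.
P = 1930 W.

P ≈ 1930 W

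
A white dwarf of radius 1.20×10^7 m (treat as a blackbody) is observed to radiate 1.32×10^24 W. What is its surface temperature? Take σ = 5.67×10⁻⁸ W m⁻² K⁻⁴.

A = 4πr² = 4π × (1.20×10^7)² = 1.81×10^15 m².
From P = σAT⁴, T = (P / σA)^(1/4) = (1.32×10^24 / (5.67×10⁻⁸ × 1.81×10^15))^(1/4).
T = (1.29×10^16)^(1/4) = 10700 K.

T ≈ 10700 K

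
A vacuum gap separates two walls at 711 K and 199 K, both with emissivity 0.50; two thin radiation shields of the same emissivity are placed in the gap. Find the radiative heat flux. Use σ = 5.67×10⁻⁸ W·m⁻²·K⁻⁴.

q ≈ 1600 W/m²

Each of the 3 gaps contributes resistance (2/ε − 1) = 2/0.50 − 1 = 3.000; total = 9.000.
q = σ(T₁⁴ − T₂⁴) / 9.000 = 5.67×10⁻⁸ × 2.54×10^11 / 9.000 = 1600 W/m².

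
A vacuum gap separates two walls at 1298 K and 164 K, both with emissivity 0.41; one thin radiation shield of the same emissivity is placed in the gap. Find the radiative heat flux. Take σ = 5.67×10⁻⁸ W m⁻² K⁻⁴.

Each of the 2 gaps contributes resistance (2/ε − 1) = 2/0.41 − 1 = 3.878; total = 7.756.
q = σ(T₁⁴ − T₂⁴) / 7.756 = 5.67×10⁻⁸ × 2.84×10^12 / 7.756 = 20700 W/m².

q ≈ 20700 W/m²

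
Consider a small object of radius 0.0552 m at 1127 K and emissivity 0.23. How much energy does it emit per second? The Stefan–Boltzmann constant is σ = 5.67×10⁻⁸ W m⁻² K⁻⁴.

A = 4πr² = 4π × (0.0552)² = 0.0383 m².
Stefan–Boltzmann: P = εσAT⁴ = 0.23 × 5.67×10⁻⁸ × 0.0383 × (1127)⁴ = 0.23 × 5.67×10⁻⁸ × 0.0383 × 1.61×10^12.
P = 806 W.

P ≈ 806 W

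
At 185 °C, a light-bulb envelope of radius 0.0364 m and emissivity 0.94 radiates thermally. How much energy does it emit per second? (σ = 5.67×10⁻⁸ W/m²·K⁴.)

A = 4πr² = 4π × (0.0364)² = 0.0166 m².
185 °C = 458 K.
P = εσAT⁴ = 0.94 × 5.67×10⁻⁸ × 0.0166 × (458)⁴ = 0.94 × 5.67×10⁻⁸ × 0.0166 × 4.40×10^10.
P = 39.0 W.

P ≈ 39.0 W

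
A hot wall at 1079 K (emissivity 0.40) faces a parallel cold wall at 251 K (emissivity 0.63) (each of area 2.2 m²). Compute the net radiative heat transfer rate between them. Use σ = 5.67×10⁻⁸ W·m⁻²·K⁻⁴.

For two large parallel gray plates, q = σ(T₁⁴ − T₂⁴) / (1/ε₁ + 1/ε₂ − 1).
1/ε₁ + 1/ε₂ − 1 = 1/0.40 + 1/0.63 − 1 = 3.087.
T₁⁴ − T₂⁴ = 1.36×10^12 − 3.97×10^9 = 1.35×10^12 K⁴.
q = 5.67×10⁻⁸ × 1.35×10^12 / 3.087 = 24800 W/m².
Q = q·A = 24800 × 2.2 = 54600 W.

Q ≈ 54600 W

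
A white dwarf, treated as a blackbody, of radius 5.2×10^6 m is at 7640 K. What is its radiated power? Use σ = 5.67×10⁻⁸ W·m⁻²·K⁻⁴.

P ≈ 6.56×10^22 W

A = 4πr² = 4π × (5.2×10^6)² = 3.40×10^14 m².
P = σAT⁴ = 5.67×10⁻⁸ × 3.40×10^14 × (7640)⁴ = 5.67×10⁻⁸ × 3.40×10^14 × 3.41×10^15.
P = 6.56×10^22 W.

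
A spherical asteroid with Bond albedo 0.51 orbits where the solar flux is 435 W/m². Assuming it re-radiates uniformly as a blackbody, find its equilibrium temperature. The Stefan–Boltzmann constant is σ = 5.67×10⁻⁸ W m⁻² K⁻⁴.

Power absorbed = (1−a)S·πR²; power emitted = 4πR²σT⁴. Equating and cancelling πR²:
T = ((1−a)S / 4σ)^(1/4) = (213 / (4 × 5.67×10⁻⁸))^(1/4) = (9.40×10^8)^(1/4).
T = 175 K.

T ≈ 175 K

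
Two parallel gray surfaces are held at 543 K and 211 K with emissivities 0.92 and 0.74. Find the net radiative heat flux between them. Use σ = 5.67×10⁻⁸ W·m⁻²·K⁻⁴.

q ≈ 3350 W/m²

For two large parallel gray plates, q = σ(T₁⁴ − T₂⁴) / (1/ε₁ + 1/ε₂ − 1).
1/ε₁ + 1/ε₂ − 1 = 1/0.92 + 1/0.74 − 1 = 1.438.
T₁⁴ − T₂⁴ = 8.69×10^10 − 1.98×10^9 = 8.50×10^10 K⁴.
q = 5.67×10⁻⁸ × 8.50×10^10 / 1.438 = 3350 W/m².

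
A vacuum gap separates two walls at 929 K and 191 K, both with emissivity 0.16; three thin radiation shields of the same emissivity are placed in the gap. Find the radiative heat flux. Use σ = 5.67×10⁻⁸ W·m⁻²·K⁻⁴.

q ≈ 916 W/m²

Each of the 4 gaps contributes resistance (2/ε − 1) = 2/0.16 − 1 = 11.50; total = 46.00.
q = σ(T₁⁴ − T₂⁴) / 46.00 = 5.67×10⁻⁸ × 7.44×10^11 / 46.00 = 916 W/m².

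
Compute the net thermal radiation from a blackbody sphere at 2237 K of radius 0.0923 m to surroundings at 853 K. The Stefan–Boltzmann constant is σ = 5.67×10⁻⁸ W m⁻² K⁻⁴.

A = 4πr² = 4π × (0.0923)² = 0.107 m².
Q = σA(T⁴ − T_s⁴). T⁴ − T_s⁴ = (2237)⁴ − (853)⁴ = 2.50×10^13 − 5.29×10^11 = 2.45×10^13 K⁴.
Q = 5.67×10⁻⁸ × 0.107 × 2.45×10^13 = 1.49×10^5 W.

Q ≈ 1.49×10^5 W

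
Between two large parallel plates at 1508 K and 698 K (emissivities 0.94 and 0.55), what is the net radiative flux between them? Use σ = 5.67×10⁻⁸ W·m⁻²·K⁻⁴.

q ≈ 1.49×10^5 W/m²

For two large parallel gray plates, q = σ(T₁⁴ − T₂⁴) / (1/ε₁ + 1/ε₂ − 1).
1/ε₁ + 1/ε₂ − 1 = 1/0.94 + 1/0.55 − 1 = 1.882.
T₁⁴ − T₂⁴ = 5.17×10^12 − 2.37×10^11 = 4.93×10^12 K⁴.
q = 5.67×10⁻⁸ × 4.93×10^12 / 1.882 = 1.49×10^5 W/m².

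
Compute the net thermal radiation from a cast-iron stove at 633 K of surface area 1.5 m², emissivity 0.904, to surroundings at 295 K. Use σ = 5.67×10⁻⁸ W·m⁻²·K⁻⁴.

Q ≈ 11800 W

Q = εσA(T⁴ − T_s⁴). T⁴ − T_s⁴ = (633)⁴ − (295)⁴ = 1.61×10^11 − 7.57×10^9 = 1.53×10^11 K⁴.
Q = 0.904 × 5.67×10⁻⁸ × 1.50 × 1.53×10^11 = 11800 W.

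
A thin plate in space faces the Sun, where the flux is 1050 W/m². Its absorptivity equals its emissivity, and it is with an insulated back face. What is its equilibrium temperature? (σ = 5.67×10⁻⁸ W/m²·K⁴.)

T ≈ 369 K

Absorbed flux αS = emitted flux εσT⁴ (one radiating face); with α = ε, T = (S/σ)^(1/4).
T = (1050 / 5.67×10⁻⁸)^(1/4) = (1.85×10^10)^(1/4).
T = 369 K.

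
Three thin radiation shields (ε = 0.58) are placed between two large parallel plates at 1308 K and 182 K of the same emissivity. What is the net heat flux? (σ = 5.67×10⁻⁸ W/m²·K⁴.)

q ≈ 16900 W/m²

Each of the 4 gaps contributes resistance (2/ε − 1) = 2/0.58 − 1 = 2.448; total = 9.793.
q = σ(T₁⁴ − T₂⁴) / 9.793 = 5.67×10⁻⁸ × 2.93×10^12 / 9.793 = 16900 W/m².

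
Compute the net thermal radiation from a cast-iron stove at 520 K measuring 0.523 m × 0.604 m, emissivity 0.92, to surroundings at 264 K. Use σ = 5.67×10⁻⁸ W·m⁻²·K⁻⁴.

Q ≈ 1120 W

A = 0.523 × 0.604 = 0.316 m².
Q = εσA(T⁴ − T_s⁴). T⁴ − T_s⁴ = (520)⁴ − (264)⁴ = 7.31×10^10 − 4.86×10^9 = 6.83×10^10 K⁴.
Q = 0.92 × 5.67×10⁻⁸ × 0.316 × 6.83×10^10 = 1120 W.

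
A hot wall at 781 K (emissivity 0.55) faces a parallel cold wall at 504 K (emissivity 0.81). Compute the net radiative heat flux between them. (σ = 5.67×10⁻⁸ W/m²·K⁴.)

For two large parallel gray plates, q = σ(T₁⁴ − T₂⁴) / (1/ε₁ + 1/ε₂ − 1).
1/ε₁ + 1/ε₂ − 1 = 1/0.55 + 1/0.81 − 1 = 2.053.
T₁⁴ − T₂⁴ = 3.72×10^11 − 6.45×10^10 = 3.08×10^11 K⁴.
q = 5.67×10⁻⁸ × 3.08×10^11 / 2.053 = 8490 W/m².

q ≈ 8490 W/m²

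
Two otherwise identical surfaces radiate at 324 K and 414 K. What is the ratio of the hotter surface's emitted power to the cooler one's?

ratio ≈ 2.67

P ∝ T⁴, so the ratio is (414/324)⁴ = (1.278)⁴ = 2.67.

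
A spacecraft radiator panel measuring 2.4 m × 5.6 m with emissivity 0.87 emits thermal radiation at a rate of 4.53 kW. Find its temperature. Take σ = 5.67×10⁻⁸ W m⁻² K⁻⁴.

T ≈ 288 K

A = 2.4 × 5.6 = 13.4 m².
From P = εσAT⁴, T = (P / εσA)^(1/4) = (4530 / (0.87 × 5.67×10⁻⁸ × 13.4))^(1/4).
T = (6.83×10^9)^(1/4) = 288 K.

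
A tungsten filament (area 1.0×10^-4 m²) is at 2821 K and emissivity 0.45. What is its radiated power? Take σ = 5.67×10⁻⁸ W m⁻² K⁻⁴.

Stefan–Boltzmann: P = εσAT⁴ = 0.45 × 5.67×10⁻⁸ × 1.00×10^-4 × (2821)⁴ = 0.45 × 5.67×10⁻⁸ × 1.00×10^-4 × 6.33×10^13.
P = 162 W.

P ≈ 162 W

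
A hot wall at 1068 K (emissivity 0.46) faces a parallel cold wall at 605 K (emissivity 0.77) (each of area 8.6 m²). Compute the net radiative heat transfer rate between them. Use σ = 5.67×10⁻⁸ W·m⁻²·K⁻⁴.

Q ≈ 2.30×10^5 W

For two large parallel gray plates, q = σ(T₁⁴ − T₂⁴) / (1/ε₁ + 1/ε₂ − 1).
1/ε₁ + 1/ε₂ − 1 = 1/0.46 + 1/0.77 − 1 = 2.473.
T₁⁴ − T₂⁴ = 1.30×10^12 − 1.34×10^11 = 1.17×10^12 K⁴.
q = 5.67×10⁻⁸ × 1.17×10^12 / 2.473 = 26800 W/m².
Q = q·A = 26800 × 8.6 = 2.30×10^5 W.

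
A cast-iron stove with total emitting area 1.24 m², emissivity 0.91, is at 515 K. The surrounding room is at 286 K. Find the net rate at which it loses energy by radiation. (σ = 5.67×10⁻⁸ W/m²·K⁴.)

Q ≈ 4070 W

Q = εσA(T⁴ − T_s⁴). T⁴ − T_s⁴ = (515)⁴ − (286)⁴ = 7.03×10^10 − 6.69×10^9 = 6.37×10^10 K⁴.
Q = 0.91 × 5.67×10⁻⁸ × 1.24 × 6.37×10^10 = 4070 W.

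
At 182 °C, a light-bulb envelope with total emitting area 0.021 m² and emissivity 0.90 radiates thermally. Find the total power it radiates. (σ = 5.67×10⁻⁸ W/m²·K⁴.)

182 °C = 455 K.
P = εσAT⁴ = 0.90 × 5.67×10⁻⁸ × 0.0210 × (455)⁴ = 0.90 × 5.67×10⁻⁸ × 0.0210 × 4.29×10^10.
P = 45.9 W.

P ≈ 45.9 W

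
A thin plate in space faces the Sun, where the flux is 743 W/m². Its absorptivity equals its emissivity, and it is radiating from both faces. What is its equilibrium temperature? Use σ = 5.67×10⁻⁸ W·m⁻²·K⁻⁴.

T ≈ 285 K

Absorbed flux αS = emitted flux 2εσT⁴ per unit area; with α = ε this gives T = (S/2σ)^(1/4).
T = (743 / (2 × 5.67×10⁻⁸))^(1/4) = (6.55×10^9)^(1/4).
T = 285 K.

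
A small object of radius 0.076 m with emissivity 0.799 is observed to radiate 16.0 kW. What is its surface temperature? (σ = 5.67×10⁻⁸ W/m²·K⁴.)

T ≈ 1490 K

A = 4πr² = 4π × (0.076)² = 0.0726 m².
From P = εσAT⁴, T = (P / εσA)^(1/4) = (16000 / (0.799 × 5.67×10⁻⁸ × 0.0726))^(1/4).
T = (4.87×10^12)^(1/4) = 1490 K.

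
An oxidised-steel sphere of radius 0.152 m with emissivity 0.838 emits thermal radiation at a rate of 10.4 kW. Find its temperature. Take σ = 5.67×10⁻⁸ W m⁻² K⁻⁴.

A = 4πr² = 4π × (0.152)² = 0.290 m².
From P = εσAT⁴, T = (P / εσA)^(1/4) = (10400 / (0.838 × 5.67×10⁻⁸ × 0.290))^(1/4).
T = (7.54×10^11)^(1/4) = 932 K.

T ≈ 932 K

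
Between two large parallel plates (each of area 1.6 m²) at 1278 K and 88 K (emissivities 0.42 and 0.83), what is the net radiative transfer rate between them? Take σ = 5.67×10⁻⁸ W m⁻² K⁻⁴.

Q ≈ 93600 W

For two large parallel gray plates, q = σ(T₁⁴ − T₂⁴) / (1/ε₁ + 1/ε₂ − 1).
1/ε₁ + 1/ε₂ − 1 = 1/0.42 + 1/0.83 − 1 = 2.586.
T₁⁴ − T₂⁴ = 2.67×10^12 − 6.00×10^7 = 2.67×10^12 K⁴.
q = 5.67×10⁻⁸ × 2.67×10^12 / 2.586 = 58500 W/m².
Q = q·A = 58500 × 1.6 = 93600 W.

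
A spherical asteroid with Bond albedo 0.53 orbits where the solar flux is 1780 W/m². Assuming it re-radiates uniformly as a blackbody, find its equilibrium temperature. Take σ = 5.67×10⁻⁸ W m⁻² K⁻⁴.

T ≈ 246 K

Power absorbed = (1−a)S·πR²; power emitted = 4πR²σT⁴. Equating and cancelling πR²:
T = ((1−a)S / 4σ)^(1/4) = (837 / (4 × 5.67×10⁻⁸))^(1/4) = (3.69×10^9)^(1/4).
T = 246 K.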